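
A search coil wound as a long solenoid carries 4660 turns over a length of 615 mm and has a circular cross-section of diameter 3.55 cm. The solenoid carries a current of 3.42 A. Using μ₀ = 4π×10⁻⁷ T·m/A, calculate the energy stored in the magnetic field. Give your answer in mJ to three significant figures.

A = π(d/2)² = π(1.775×10^-2 m)² = 9.898×10^-4 m².
L = μ₀N²A/ℓ = (4π×10⁻⁷)(4660)²(9.898×10^-4)/(0.615) = 4.392×10^-2 H.
U = ½LI² = ½(4.392×10^-2)(3.42)² = 0.2568 J.

U ≈ 257 mJ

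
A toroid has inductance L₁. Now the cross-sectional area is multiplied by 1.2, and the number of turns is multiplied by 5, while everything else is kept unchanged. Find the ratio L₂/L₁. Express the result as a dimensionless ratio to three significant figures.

For a toroid, L ∝ μᵣN²A/R.
L₂/L₁ = (1.2) × (5)^2 = 30.0.

L₂/L₁ = 30.0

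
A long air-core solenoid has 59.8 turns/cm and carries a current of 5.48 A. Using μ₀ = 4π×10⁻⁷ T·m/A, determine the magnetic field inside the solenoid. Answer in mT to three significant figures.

Inside a long solenoid, B = μ₀nI.
B = (4π×10⁻⁷)(5.980×10^3 m⁻¹)(5.48 A) = 4.118×10^-2 T.

B ≈ 41.2 mT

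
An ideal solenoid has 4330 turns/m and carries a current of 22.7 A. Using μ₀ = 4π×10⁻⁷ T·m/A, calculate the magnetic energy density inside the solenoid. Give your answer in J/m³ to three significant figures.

B = μ₀nI = (4π×10⁻⁷)(4.330×10^3)(22.7) = 0.1235 T.
u = B²/(2μ₀) = (0.1235)²/(2×4π×10⁻⁷) = 6.070×10^3 J/m³.

u ≈ 6070 J/m³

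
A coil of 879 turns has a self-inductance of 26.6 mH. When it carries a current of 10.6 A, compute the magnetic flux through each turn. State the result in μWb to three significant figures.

Φ_B ≈ 321 μWb

From L = NΦ_B/I, the flux per turn is Φ_B = LI/N.
Φ_B = (2.660×10^-2 H)(10.6 A)/879 = 3.208×10^-4 Wb.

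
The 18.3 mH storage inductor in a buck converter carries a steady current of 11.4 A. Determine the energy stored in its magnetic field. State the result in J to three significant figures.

U ≈ 1.19 J

Stored magnetic energy: U = ½LI².
U = ½(1.830×10^-2 H)(11.4 A)² = 1.189 J.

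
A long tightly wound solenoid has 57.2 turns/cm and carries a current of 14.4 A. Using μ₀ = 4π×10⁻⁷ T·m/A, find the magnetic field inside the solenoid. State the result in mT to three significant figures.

Inside a long solenoid, B = μ₀nI.
B = (4π×10⁻⁷)(5.720×10^3 m⁻¹)(14.4 A) = 0.1035 T.

B ≈ 104 mT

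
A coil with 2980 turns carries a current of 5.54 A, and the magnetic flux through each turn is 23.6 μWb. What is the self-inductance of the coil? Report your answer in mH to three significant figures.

Self-inductance is defined by L = NΦ_B/I (flux linkage over current).
L = (2980)(2.360×10^-5 Wb)/(5.54 A) = 1.269×10^-2 H.

L ≈ 12.7 mH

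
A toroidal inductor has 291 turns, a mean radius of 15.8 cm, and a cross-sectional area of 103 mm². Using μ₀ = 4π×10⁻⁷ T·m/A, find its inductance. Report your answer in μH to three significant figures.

L ≈ 11.0 μH

For a thin toroid, L = μ₀N²A/(2πR).
L = (4π×10⁻⁷)(291)²(1.030×10^-4) / (2π×0.158 m) = 1.104×10^-5 H.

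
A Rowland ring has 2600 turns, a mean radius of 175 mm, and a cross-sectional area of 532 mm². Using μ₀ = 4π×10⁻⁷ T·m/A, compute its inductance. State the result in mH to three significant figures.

L ≈ 4.11 mH

For a thin toroid, L = μ₀N²A/(2πR).
L = (4π×10⁻⁷)(2600)²(5.320×10^-4) / (2π×0.175 m) = 4.110×10^-3 H.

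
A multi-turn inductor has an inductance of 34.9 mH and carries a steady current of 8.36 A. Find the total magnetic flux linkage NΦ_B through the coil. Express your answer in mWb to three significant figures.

NΦ_B ≈ 292 mWb

From L = NΦ_B/I, the flux linkage is NΦ_B = LI.
NΦ_B = (3.490×10^-2 H)(8.36 A) = 0.2918 Wb.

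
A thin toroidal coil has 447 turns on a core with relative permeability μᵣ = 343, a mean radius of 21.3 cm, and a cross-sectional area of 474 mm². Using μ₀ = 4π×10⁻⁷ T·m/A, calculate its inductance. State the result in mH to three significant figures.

For a thin toroid, L = μ₀μᵣN²A/(2πR).
L = (4π×10⁻⁷)(343)(447)²(4.740×10^-4) / (2π×0.213 m) = 3.050×10^-2 H.

L ≈ 30.5 mH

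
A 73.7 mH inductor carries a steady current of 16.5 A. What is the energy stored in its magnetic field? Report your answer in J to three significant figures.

Stored magnetic energy: U = ½LI².
U = ½(7.370×10^-2 H)(16.5 A)² = 10.03 J.

U ≈ 10.0 J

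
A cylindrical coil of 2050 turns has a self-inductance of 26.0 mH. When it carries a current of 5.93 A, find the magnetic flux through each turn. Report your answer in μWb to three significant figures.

Φ_B ≈ 75.2 μWb

From L = NΦ_B/I, the flux per turn is Φ_B = LI/N.
Φ_B = (2.600×10^-2 H)(5.93 A)/2050 = 7.521×10^-5 Wb.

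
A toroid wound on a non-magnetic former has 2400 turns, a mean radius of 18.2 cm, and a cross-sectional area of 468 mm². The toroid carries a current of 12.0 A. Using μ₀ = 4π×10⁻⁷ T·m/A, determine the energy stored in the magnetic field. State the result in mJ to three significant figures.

U ≈ 213 mJ

L = μ₀N²A/(2πR) = (4π×10⁻⁷)(2400)²(4.680×10^-4)/(2π×0.182) = 2.962×10^-3 H.
U = ½LI² = ½(2.962×10^-3)(12.0)² = 0.2133 J.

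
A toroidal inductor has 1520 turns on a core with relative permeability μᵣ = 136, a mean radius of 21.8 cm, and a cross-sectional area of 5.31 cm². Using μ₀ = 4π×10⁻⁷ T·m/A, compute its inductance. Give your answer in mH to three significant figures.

For a thin toroid, L = μ₀μᵣN²A/(2πR).
L = (4π×10⁻⁷)(136)(1520)²(5.310×10^-4) / (2π×0.218 m) = 0.1531 H.

L ≈ 153 mH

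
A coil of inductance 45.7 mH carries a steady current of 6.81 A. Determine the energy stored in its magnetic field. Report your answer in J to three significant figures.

Stored magnetic energy: U = ½LI².
U = ½(4.570×10^-2 H)(6.81 A)² = 1.06 J.

U ≈ 1.06 J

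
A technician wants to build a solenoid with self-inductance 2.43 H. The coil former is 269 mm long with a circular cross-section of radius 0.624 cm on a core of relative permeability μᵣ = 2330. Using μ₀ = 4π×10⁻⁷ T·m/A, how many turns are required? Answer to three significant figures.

A = πr² = π(6.240×10^-3 m)² = 1.223×10^-4 m².
From L = μ₀μᵣN²A/ℓ, N = √(Lℓ / (μ₀μᵣA)).
N = √[(2.43)(0.269) / ((4π×10⁻⁷)(2330)×1.223×10^-4)] = √(1.825×10^6) ≈ 1350.9.

N ≈ 1350 turns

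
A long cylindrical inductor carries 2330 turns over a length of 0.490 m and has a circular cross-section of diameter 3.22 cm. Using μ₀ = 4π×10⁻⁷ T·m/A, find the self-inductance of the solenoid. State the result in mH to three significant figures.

A = π(d/2)² = π(1.610×10^-2 m)² = 8.143×10^-4 m².
For a long solenoid, L = μ₀N²A/ℓ.
L = (4π×10⁻⁷)(2330)²(8.143×10^-4)/(0.49 m) = 1.134×10^-2 H.

L ≈ 11.3 mH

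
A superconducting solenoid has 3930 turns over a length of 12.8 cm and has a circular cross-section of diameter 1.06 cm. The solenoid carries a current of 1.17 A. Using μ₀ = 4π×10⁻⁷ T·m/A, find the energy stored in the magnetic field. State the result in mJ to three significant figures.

A = π(d/2)² = π(5.300×10^-3 m)² = 8.8247×10^-5 m².
L = μ₀N²A/ℓ = (4π×10⁻⁷)(3930)²(8.8247×10^-5)/(0.128) = 1.338×10^-2 H.
U = ½LI² = ½(1.338×10^-2)(1.17)² = 9.159×10^-3 J.

U ≈ 9.16 mJ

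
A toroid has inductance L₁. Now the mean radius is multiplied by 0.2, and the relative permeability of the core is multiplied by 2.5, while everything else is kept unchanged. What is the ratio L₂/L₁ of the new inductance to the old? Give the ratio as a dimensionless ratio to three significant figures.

L₂/L₁ = 12.5

For a toroid, L ∝ μᵣN²A/R.
L₂/L₁ = (0.2)^-1 × (2.5) = 12.5.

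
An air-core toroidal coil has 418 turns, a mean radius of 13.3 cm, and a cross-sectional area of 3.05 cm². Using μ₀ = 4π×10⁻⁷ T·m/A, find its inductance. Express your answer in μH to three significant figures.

For a thin toroid, L = μ₀N²A/(2πR).
L = (4π×10⁻⁷)(418)²(3.050×10^-4) / (2π×0.133 m) = 8.014×10^-5 H.

L ≈ 80.1 μH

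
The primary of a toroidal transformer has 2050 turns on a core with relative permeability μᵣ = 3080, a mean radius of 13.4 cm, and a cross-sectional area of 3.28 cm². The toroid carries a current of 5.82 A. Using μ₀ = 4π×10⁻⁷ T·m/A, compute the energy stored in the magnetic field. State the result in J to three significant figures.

L = μ₀μᵣN²A/(2πR) = (4π×10⁻⁷)(3080)(2050)²(3.280×10^-4)/(2π×0.134) = 6.337 H.
U = ½LI² = ½(6.337)(5.82)² = 107.3 J.

U ≈ 107 J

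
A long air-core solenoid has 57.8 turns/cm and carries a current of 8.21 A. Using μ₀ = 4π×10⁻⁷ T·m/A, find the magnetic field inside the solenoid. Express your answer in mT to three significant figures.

Inside a long solenoid, B = μ₀nI.
B = (4π×10⁻⁷)(5.780×10^3 m⁻¹)(8.21 A) = 5.963×10^-2 T.

B ≈ 59.6 mT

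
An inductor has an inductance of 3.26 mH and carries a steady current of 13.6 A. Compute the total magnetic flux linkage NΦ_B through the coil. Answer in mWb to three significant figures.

NΦ_B ≈ 44.3 mWb

From L = NΦ_B/I, the flux linkage is NΦ_B = LI.
NΦ_B = (3.260×10^-3 H)(13.6 A) = 4.434×10^-2 Wb.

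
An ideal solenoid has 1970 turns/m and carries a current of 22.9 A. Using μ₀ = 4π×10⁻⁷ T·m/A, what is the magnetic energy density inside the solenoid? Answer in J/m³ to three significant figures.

B = μ₀nI = (4π×10⁻⁷)(1.970×10^3)(22.9) = 5.669×10^-2 T.
u = B²/(2μ₀) = (5.669×10^-2)²/(2×4π×10⁻⁷) = 1.279×10^3 J/m³.

u ≈ 1280 J/m³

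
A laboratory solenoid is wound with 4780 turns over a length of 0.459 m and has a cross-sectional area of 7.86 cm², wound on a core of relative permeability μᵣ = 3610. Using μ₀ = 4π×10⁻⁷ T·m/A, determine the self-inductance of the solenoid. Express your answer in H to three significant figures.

A = 7.86 cm² = 7.860×10^-4 m².
For a long solenoid, L = μ₀μᵣN²A/ℓ.
L = (4π×10⁻⁷)(3610)(4780)²(7.860×10^-4)/(0.459 m) = 177.49 H.

L ≈ 177 H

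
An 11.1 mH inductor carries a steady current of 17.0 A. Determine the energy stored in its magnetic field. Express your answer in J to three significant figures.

U ≈ 1.60 J

Stored magnetic energy: U = ½LI².
U = ½(1.110×10^-2 H)(17.0 A)² = 1.604 J.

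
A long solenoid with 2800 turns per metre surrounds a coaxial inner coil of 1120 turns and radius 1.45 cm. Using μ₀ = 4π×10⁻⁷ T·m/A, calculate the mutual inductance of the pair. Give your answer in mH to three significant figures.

M ≈ 2.60 mH

The outer solenoid produces a uniform field B₁ = μ₀n₁I₁ across the inner coil,
so the flux linkage is N₂Φ = N₂B₁A₂ = μ₀n₁N₂A₂·I₁, giving M = μ₀n₁N₂A₂.
A₂ = πr² = π(1.450×10^-2 m)² = 6.605×10^-4 m².
M = (4π×10⁻⁷)(2800)(1120)(6.605×10^-4) = 2.603×10^-3 H.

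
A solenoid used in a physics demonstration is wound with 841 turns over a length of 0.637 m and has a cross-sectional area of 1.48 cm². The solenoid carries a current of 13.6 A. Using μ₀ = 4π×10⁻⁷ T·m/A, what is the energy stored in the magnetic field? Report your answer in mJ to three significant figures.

A = 1.48 cm² = 1.480×10^-4 m².
L = μ₀N²A/ℓ = (4π×10⁻⁷)(841)²(1.480×10^-4)/(0.637) = 2.065×10^-4 H.
U = ½LI² = ½(2.065×10^-4)(13.6)² = 1.910×10^-2 J.

U ≈ 19.1 mJ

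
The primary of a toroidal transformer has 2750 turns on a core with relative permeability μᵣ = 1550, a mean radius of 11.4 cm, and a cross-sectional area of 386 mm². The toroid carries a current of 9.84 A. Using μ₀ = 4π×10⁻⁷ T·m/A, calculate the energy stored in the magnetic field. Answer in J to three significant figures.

U ≈ 384 J

L = μ₀μᵣN²A/(2πR) = (4π×10⁻⁷)(1550)(2750)²(3.860×10^-4)/(2π×0.114) = 7.938 H.
U = ½LI² = ½(7.938)(9.84)² = 384.3 J.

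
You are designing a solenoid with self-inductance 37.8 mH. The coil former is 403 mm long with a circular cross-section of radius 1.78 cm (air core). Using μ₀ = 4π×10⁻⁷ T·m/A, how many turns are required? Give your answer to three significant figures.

N ≈ 3490 turns

A = πr² = π(1.780×10^-2 m)² = 9.954×10^-4 m².
From L = μ₀N²A/ℓ, N = √(Lℓ / (μ₀A)).
N = √[(3.780×10^-2)(0.403) / ((4π×10⁻⁷)×9.954×10^-4)] = √(1.218×10^7) ≈ 3489.8.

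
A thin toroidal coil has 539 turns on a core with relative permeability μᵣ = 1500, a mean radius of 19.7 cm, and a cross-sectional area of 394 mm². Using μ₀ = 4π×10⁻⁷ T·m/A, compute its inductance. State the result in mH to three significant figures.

L ≈ 174 mH

For a thin toroid, L = μ₀μᵣN²A/(2πR).
L = (4π×10⁻⁷)(1500)(539)²(3.940×10^-4) / (2π×0.197 m) = 0.1743 H.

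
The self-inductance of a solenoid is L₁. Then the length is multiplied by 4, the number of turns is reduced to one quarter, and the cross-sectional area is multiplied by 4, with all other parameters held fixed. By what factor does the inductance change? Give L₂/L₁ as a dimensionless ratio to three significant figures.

L₂/L₁ = 0.0625

For a solenoid, L ∝ μᵣN²A/ℓ.
L₂/L₁ = (4)^-1 × (0.25)^2 × (4) = 0.0625.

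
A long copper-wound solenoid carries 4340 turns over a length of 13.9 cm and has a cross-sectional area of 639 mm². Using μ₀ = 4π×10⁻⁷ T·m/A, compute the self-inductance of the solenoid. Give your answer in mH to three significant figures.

A = 639 mm² = 6.390×10^-4 m².
For a long solenoid, L = μ₀N²A/ℓ.
L = (4π×10⁻⁷)(4340)²(6.390×10^-4)/(0.139 m) = 0.1088 H.

L ≈ 109 mH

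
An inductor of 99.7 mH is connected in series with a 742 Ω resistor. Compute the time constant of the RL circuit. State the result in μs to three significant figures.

τ = L/R = (9.970×10^-2 H)/(742 Ω) = 1.344×10^-4 s.

τ ≈ 134 μs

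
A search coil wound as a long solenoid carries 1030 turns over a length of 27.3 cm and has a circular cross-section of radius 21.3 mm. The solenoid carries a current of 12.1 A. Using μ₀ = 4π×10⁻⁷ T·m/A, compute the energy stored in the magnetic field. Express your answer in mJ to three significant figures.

U ≈ 510 mJ

A = πr² = π(2.130×10^-2 m)² = 1.425×10^-3 m².
L = μ₀N²A/ℓ = (4π×10⁻⁷)(1030)²(1.425×10^-3)/(0.273) = 6.960×10^-3 H.
U = ½LI² = ½(6.960×10^-3)(12.1)² = 0.5095 J.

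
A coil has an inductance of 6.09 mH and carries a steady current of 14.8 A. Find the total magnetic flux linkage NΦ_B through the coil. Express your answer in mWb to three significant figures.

NΦ_B ≈ 90.1 mWb

From L = NΦ_B/I, the flux linkage is NΦ_B = LI.
NΦ_B = (6.090×10^-3 H)(14.8 A) = 9.013×10^-2 Wb.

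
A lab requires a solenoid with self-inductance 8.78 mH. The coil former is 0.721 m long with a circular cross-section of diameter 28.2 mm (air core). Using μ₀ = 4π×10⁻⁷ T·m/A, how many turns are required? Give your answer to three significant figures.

N ≈ 2840 turns

A = π(d/2)² = π(1.410×10^-2 m)² = 6.246×10^-4 m².
From L = μ₀N²A/ℓ, N = √(Lℓ / (μ₀A)).
N = √[(8.780×10^-3)(0.721) / ((4π×10⁻⁷)×6.246×10^-4)] = √(8.066×10^6) ≈ 2840.0.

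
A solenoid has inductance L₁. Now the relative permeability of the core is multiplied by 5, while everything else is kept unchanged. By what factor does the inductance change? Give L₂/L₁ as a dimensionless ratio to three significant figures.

L₂/L₁ = 5.00

For a solenoid, L ∝ μᵣN²A/ℓ.
L₂/L₁ = (5) = 5.00.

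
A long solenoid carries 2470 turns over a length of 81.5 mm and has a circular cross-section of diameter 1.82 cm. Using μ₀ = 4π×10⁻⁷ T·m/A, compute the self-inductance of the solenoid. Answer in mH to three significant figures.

A = π(d/2)² = π(9.100×10^-3 m)² = 2.602×10^-4 m².
For a long solenoid, L = μ₀N²A/ℓ.
L = (4π×10⁻⁷)(2470)²(2.602×10^-4)/(8.150×10^-2 m) = 2.447×10^-2 H.

L ≈ 24.5 mH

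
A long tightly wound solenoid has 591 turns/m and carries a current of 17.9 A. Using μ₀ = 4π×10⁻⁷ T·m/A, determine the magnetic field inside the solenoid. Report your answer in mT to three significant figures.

Inside a long solenoid, B = μ₀nI.
B = (4π×10⁻⁷)(591 m⁻¹)(17.9 A) = 1.329×10^-2 T.

B ≈ 13.3 mT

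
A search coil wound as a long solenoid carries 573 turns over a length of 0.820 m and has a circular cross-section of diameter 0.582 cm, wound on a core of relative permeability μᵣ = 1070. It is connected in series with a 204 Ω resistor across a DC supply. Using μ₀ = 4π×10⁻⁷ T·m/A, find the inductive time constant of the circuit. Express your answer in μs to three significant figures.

τ ≈ 70.2 μs

A = π(d/2)² = π(2.910×10^-3 m)² = 2.660×10^-5 m².
L = μ₀μᵣN²A/ℓ = (4π×10⁻⁷)(1070)(573)²(2.660×10^-5)/(0.82) = 1.432×10^-2 H.
τ = L/R = (1.432×10^-2)/(204) = 7.021×10^-5 s.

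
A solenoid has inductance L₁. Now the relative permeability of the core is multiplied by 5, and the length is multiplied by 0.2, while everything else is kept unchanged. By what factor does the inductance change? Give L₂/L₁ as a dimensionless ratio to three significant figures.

For a solenoid, L ∝ μᵣN²A/ℓ.
L₂/L₁ = (5) × (0.2)^-1 = 25.0.

L₂/L₁ = 25.0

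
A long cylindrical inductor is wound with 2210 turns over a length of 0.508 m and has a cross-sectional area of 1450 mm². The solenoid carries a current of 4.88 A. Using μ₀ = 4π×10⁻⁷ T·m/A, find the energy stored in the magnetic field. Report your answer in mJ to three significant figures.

U ≈ 209 mJ

A = 1450 mm² = 1.450×10^-3 m².
L = μ₀N²A/ℓ = (4π×10⁻⁷)(2210)²(1.450×10^-3)/(0.508) = 1.752×10^-2 H.
U = ½LI² = ½(1.752×10^-2)(4.88)² = 0.2086 J.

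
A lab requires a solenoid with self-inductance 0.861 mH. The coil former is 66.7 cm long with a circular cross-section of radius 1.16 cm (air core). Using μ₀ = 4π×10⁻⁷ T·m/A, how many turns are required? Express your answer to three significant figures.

N ≈ 1040 turns

A = πr² = π(1.160×10^-2 m)² = 4.227×10^-4 m².
From L = μ₀N²A/ℓ, N = √(Lℓ / (μ₀A)).
N = √[(8.610×10^-4)(0.667) / ((4π×10⁻⁷)×4.227×10^-4)] = √(1.081×10^6) ≈ 1039.7.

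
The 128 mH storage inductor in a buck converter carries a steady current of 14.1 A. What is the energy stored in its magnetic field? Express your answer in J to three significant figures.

Stored magnetic energy: U = ½LI².
U = ½(0.128 H)(14.1 A)² = 12.72 J.

U ≈ 12.7 J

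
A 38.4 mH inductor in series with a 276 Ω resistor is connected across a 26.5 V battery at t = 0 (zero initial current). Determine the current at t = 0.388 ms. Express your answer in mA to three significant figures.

I ≈ 90.1 mA

τ = L/R = 3.840×10^-2/276 = 1.391×10^-4 s; final current I_∞ = ε/R = 26.5/276 = 9.601×10^-2 A.
I(t) = I_∞(1 − e^(−t/τ)) with t/τ = 2.789.
I = (9.601×10^-2)(1 − e^(−2.789)) = 9.011×10^-2 A.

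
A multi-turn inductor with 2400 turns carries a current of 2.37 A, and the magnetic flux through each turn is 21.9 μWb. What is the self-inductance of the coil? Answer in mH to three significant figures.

L ≈ 22.2 mH

Self-inductance is defined by L = NΦ_B/I (flux linkage over current).
L = (2400)(2.190×10^-5 Wb)/(2.37 A) = 2.218×10^-2 H.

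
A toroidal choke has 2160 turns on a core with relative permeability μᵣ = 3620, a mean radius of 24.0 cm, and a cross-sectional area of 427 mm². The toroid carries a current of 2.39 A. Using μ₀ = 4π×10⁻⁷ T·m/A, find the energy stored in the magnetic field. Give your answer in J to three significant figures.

U ≈ 17.2 J

L = μ₀μᵣN²A/(2πR) = (4π×10⁻⁷)(3620)(2160)²(4.270×10^-4)/(2π×0.24) = 6.01 H.
U = ½LI² = ½(6.01)(2.39)² = 17.16 J.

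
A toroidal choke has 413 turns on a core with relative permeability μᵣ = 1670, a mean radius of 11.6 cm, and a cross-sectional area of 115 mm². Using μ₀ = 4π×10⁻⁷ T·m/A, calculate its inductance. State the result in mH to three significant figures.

For a thin toroid, L = μ₀μᵣN²A/(2πR).
L = (4π×10⁻⁷)(1670)(413)²(1.150×10^-4) / (2π×0.116 m) = 5.648×10^-2 H.

L ≈ 56.5 mH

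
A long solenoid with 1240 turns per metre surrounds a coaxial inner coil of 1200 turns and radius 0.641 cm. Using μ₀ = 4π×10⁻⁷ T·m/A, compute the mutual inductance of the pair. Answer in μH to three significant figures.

M ≈ 241 μH

The outer solenoid produces a uniform field B₁ = μ₀n₁I₁ across the inner coil,
so the flux linkage is N₂Φ = N₂B₁A₂ = μ₀n₁N₂A₂·I₁, giving M = μ₀n₁N₂A₂.
A₂ = πr² = π(6.410×10^-3 m)² = 1.291×10^-4 m².
M = (4π×10⁻⁷)(1240)(1200)(1.291×10^-4) = 2.414×10^-4 H.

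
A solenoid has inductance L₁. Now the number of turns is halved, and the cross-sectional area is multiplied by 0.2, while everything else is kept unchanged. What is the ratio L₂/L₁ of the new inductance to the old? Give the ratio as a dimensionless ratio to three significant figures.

For a solenoid, L ∝ μᵣN²A/ℓ.
L₂/L₁ = (0.5)^2 × (0.2) = 0.0500.

L₂/L₁ = 0.0500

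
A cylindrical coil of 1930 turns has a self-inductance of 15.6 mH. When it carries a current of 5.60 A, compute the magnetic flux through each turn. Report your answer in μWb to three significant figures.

Φ_B ≈ 45.3 μWb

From L = NΦ_B/I, the flux per turn is Φ_B = LI/N.
Φ_B = (1.560×10^-2 H)(5.60 A)/1930 = 4.526×10^-5 Wb.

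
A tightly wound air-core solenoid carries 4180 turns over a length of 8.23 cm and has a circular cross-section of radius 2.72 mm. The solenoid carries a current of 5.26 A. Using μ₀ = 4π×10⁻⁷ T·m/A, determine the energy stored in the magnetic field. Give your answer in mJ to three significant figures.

U ≈ 85.8 mJ

A = πr² = π(2.720×10^-3 m)² = 2.324×10^-5 m².
L = μ₀N²A/ℓ = (4π×10⁻⁷)(4180)²(2.324×10^-5)/(8.230×10^-2) = 6.201×10^-3 H.
U = ½LI² = ½(6.201×10^-3)(5.26)² = 8.578×10^-2 J.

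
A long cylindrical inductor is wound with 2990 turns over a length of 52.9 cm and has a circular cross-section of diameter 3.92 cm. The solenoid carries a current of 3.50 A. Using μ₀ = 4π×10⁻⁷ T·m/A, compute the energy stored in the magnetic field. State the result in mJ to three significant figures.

U ≈ 157 mJ

A = π(d/2)² = π(1.960×10^-2 m)² = 1.207×10^-3 m².
L = μ₀N²A/ℓ = (4π×10⁻⁷)(2990)²(1.207×10^-3)/(0.529) = 2.563×10^-2 H.
U = ½LI² = ½(2.563×10^-2)(3.50)² = 0.157 J.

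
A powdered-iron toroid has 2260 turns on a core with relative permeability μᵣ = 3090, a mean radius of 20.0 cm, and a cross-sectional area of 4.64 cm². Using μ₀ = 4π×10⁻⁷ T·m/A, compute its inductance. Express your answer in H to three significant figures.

For a thin toroid, L = μ₀μᵣN²A/(2πR).
L = (4π×10⁻⁷)(3090)(2260)²(4.640×10^-4) / (2π×0.2 m) = 7.323 H.

L ≈ 7.32 H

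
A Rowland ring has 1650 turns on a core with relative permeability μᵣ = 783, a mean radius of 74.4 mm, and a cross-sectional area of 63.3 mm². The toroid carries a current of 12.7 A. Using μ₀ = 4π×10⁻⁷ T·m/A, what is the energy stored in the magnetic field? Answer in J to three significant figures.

L = μ₀μᵣN²A/(2πR) = (4π×10⁻⁷)(783)(1650)²(6.330×10^-5)/(2π×7.440×10^-2) = 0.3627 H.
U = ½LI² = ½(0.3627)(12.7)² = 29.25 J.

U ≈ 29.3 J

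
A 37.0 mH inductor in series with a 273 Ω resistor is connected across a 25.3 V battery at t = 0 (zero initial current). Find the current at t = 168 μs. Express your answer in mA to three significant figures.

τ = L/R = 3.700×10^-2/273 = 1.355×10^-4 s; final current I_∞ = ε/R = 25.3/273 = 9.267×10^-2 A.
I(t) = I_∞(1 − e^(−t/τ)) with t/τ = 1.240.
I = (9.267×10^-2)(1 − e^(−1.240)) = 6.584×10^-2 A.

I ≈ 65.8 mA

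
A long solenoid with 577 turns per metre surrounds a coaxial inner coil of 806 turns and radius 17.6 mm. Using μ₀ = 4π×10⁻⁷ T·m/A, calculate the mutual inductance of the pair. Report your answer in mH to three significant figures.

The outer solenoid produces a uniform field B₁ = μ₀n₁I₁ across the inner coil,
so the flux linkage is N₂Φ = N₂B₁A₂ = μ₀n₁N₂A₂·I₁, giving M = μ₀n₁N₂A₂.
A₂ = πr² = π(1.760×10^-2 m)² = 9.731×10^-4 m².
M = (4π×10⁻⁷)(577)(806)(9.731×10^-4) = 5.687×10^-4 H.

M ≈ 0.569 mH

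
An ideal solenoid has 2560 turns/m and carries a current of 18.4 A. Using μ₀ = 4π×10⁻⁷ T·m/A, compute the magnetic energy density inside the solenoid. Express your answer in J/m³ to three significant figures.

u ≈ 1390 J/m³

B = μ₀nI = (4π×10⁻⁷)(2.560×10^3)(18.4) = 5.919×10^-2 T.
u = B²/(2μ₀) = (5.919×10^-2)²/(2×4π×10⁻⁷) = 1.394×10^3 J/m³.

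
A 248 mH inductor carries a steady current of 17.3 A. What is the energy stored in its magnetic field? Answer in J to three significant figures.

U ≈ 37.1 J

Stored magnetic energy: U = ½LI².
U = ½(0.248 H)(17.3 A)² = 37.11 J.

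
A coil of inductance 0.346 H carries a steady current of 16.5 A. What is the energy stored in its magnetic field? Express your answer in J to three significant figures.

U ≈ 47.1 J

Stored magnetic energy: U = ½LI².
U = ½(0.346 H)(16.5 A)² = 47.1 J.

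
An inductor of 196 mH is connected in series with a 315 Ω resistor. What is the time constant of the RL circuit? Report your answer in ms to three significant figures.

τ ≈ 0.622 ms

τ = L/R = (0.196 H)/(315 Ω) = 6.222×10^-4 s.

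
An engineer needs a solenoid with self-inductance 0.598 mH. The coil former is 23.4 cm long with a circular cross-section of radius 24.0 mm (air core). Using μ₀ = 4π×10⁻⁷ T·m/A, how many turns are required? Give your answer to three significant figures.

N ≈ 248 turns

A = πr² = π(2.400×10^-2 m)² = 1.810×10^-3 m².
From L = μ₀N²A/ℓ, N = √(Lℓ / (μ₀A)).
N = √[(5.980×10^-4)(0.234) / ((4π×10⁻⁷)×1.810×10^-3)] = √(6.154×10^4) ≈ 248.1.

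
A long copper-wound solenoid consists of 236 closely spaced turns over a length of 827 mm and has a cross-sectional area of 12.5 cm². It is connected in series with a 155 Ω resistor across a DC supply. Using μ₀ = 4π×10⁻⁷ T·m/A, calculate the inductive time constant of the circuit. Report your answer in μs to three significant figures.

τ ≈ 0.683 μs

A = 12.5 cm² = 1.250×10^-3 m².
L = μ₀N²A/ℓ = (4π×10⁻⁷)(236)²(1.250×10^-3)/(0.827) = 1.058×10^-4 H.
τ = L/R = (1.058×10^-4)/(155) = 6.825×10^-7 s.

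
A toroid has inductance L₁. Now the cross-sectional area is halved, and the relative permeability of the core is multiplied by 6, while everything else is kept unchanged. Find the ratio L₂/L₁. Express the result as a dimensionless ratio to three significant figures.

For a toroid, L ∝ μᵣN²A/R.
L₂/L₁ = (0.5) × (6) = 3.00.

L₂/L₁ = 3.00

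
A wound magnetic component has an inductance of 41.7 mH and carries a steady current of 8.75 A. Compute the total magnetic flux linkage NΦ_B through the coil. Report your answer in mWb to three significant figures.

From L = NΦ_B/I, the flux linkage is NΦ_B = LI.
NΦ_B = (4.170×10^-2 H)(8.75 A) = 0.3649 Wb.

NΦ_B ≈ 365 mWb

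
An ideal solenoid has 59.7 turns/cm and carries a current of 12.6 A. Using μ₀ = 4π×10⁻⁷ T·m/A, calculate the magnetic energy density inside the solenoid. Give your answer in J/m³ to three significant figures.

B = μ₀nI = (4π×10⁻⁷)(5.970×10^3)(12.6) = 9.453×10^-2 T.
u = B²/(2μ₀) = (9.453×10^-2)²/(2×4π×10⁻⁷) = 3.555×10^3 J/m³.

u ≈ 3560 J/m³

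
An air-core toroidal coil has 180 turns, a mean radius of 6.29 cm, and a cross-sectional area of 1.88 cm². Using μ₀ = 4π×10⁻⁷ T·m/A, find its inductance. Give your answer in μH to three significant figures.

For a thin toroid, L = μ₀N²A/(2πR).
L = (4π×10⁻⁷)(180)²(1.880×10^-4) / (2π×6.290×10^-2 m) = 1.937×10^-5 H.

L ≈ 19.4 μH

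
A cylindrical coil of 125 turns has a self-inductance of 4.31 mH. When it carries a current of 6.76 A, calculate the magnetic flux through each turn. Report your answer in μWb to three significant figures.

From L = NΦ_B/I, the flux per turn is Φ_B = LI/N.
Φ_B = (4.310×10^-3 H)(6.76 A)/125 = 2.331×10^-4 Wb.

Φ_B ≈ 233 μWb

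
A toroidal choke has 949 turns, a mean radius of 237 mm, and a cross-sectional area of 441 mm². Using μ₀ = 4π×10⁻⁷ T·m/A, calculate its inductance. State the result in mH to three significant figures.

For a thin toroid, L = μ₀N²A/(2πR).
L = (4π×10⁻⁷)(949)²(4.410×10^-4) / (2π×0.237 m) = 3.352×10^-4 H.

L ≈ 0.335 mH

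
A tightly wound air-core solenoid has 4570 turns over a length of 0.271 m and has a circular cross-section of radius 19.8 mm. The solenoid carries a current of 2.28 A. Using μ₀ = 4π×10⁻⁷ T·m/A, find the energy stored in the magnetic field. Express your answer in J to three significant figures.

U ≈ 0.310 J

A = πr² = π(1.980×10^-2 m)² = 1.232×10^-3 m².
L = μ₀N²A/ℓ = (4π×10⁻⁷)(4570)²(1.232×10^-3)/(0.271) = 0.1193 H.
U = ½LI² = ½(0.1193)(2.28)² = 0.31 J.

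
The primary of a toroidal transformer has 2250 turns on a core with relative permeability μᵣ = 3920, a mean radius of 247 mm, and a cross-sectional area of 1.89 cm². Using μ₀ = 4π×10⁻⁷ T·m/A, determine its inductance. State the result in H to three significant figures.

L ≈ 3.04 H

For a thin toroid, L = μ₀μᵣN²A/(2πR).
L = (4π×10⁻⁷)(3920)(2250)²(1.890×10^-4) / (2π×0.247 m) = 3.037 H.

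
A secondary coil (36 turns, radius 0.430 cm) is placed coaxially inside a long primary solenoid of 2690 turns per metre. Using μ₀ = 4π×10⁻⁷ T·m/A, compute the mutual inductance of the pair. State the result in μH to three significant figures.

The outer solenoid produces a uniform field B₁ = μ₀n₁I₁ across the inner coil,
so the flux linkage is N₂Φ = N₂B₁A₂ = μ₀n₁N₂A₂·I₁, giving M = μ₀n₁N₂A₂.
A₂ = πr² = π(4.300×10^-3 m)² = 5.809×10^-5 m².
M = (4π×10⁻⁷)(2690)(36)(5.809×10^-5) = 7.069×10^-6 H.

M ≈ 7.07 μH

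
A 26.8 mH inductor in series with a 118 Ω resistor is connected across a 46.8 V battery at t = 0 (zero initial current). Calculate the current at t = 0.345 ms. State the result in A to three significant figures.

I ≈ 0.310 A

τ = L/R = 2.680×10^-2/118 = 2.271×10^-4 s; final current I_∞ = ε/R = 46.8/118 = 0.3966 A.
I(t) = I_∞(1 − e^(−t/τ)) with t/τ = 1.519.
I = (0.3966)(1 − e^(−1.519)) = 0.3098 A.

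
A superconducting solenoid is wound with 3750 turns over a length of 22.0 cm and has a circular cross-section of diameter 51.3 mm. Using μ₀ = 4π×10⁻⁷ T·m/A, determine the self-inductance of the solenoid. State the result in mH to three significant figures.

L ≈ 166 mH

A = π(d/2)² = π(2.565×10^-2 m)² = 2.067×10^-3 m².
For a long solenoid, L = μ₀N²A/ℓ.
L = (4π×10⁻⁷)(3750)²(2.067×10^-3)/(0.22 m) = 0.166 H.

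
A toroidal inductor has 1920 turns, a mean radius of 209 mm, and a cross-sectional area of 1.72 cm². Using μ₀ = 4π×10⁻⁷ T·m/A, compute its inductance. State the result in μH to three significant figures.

L ≈ 607 μH

For a thin toroid, L = μ₀N²A/(2πR).
L = (4π×10⁻⁷)(1920)²(1.720×10^-4) / (2π×0.209 m) = 6.068×10^-4 H.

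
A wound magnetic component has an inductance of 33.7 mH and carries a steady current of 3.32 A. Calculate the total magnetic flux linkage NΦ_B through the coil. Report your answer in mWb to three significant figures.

From L = NΦ_B/I, the flux linkage is NΦ_B = LI.
NΦ_B = (3.370×10^-2 H)(3.32 A) = 0.1119 Wb.

NΦ_B ≈ 112 mWb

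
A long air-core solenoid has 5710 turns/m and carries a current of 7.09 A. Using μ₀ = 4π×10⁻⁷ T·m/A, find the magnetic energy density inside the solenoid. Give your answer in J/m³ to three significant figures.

B = μ₀nI = (4π×10⁻⁷)(5.710×10^3)(7.09) = 5.087×10^-2 T.
u = B²/(2μ₀) = (5.087×10^-2)²/(2×4π×10⁻⁷) = 1.030×10^3 J/m³.

u ≈ 1030 J/m³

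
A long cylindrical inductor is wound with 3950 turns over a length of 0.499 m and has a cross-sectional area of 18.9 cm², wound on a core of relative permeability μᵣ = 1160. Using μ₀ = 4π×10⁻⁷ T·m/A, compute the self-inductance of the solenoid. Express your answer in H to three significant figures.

A = 18.9 cm² = 1.890×10^-3 m².
For a long solenoid, L = μ₀μᵣN²A/ℓ.
L = (4π×10⁻⁷)(1160)(3950)²(1.890×10^-3)/(0.499 m) = 86.14 H.

L ≈ 86.1 H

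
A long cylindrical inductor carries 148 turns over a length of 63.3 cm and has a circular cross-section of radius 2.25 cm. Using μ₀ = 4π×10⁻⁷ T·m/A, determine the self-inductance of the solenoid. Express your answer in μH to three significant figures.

A = πr² = π(2.250×10^-2 m)² = 1.590×10^-3 m².
For a long solenoid, L = μ₀N²A/ℓ.
L = (4π×10⁻⁷)(148)²(1.590×10^-3)/(0.633 m) = 6.916×10^-5 H.

L ≈ 69.2 μH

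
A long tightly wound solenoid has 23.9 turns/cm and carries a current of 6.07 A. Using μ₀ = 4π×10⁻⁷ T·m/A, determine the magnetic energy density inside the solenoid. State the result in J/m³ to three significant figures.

B = μ₀nI = (4π×10⁻⁷)(2.390×10^3)(6.07) = 1.823×10^-2 T.
u = B²/(2μ₀) = (1.823×10^-2)²/(2×4π×10⁻⁷) = 132.2 J/m³.

u ≈ 132 J/m³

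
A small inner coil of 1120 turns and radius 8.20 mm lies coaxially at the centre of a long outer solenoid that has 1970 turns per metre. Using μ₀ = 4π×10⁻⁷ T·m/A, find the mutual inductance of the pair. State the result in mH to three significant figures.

M ≈ 0.586 mH

The outer solenoid produces a uniform field B₁ = μ₀n₁I₁ across the inner coil,
so the flux linkage is N₂Φ = N₂B₁A₂ = μ₀n₁N₂A₂·I₁, giving M = μ₀n₁N₂A₂.
A₂ = πr² = π(8.200×10^-3 m)² = 2.112×10^-4 m².
M = (4π×10⁻⁷)(1970)(1120)(2.112×10^-4) = 5.857×10^-4 H.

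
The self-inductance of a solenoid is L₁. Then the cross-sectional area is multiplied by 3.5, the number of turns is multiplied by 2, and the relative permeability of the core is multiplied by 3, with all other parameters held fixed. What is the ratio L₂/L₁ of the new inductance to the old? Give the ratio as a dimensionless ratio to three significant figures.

For a solenoid, L ∝ μᵣN²A/ℓ.
L₂/L₁ = (3.5) × (2)^2 × (3) = 42.0.

L₂/L₁ = 42.0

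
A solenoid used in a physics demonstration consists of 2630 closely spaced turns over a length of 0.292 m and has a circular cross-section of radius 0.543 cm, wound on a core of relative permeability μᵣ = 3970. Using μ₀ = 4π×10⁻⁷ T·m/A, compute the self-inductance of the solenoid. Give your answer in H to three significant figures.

L ≈ 10.9 H

A = πr² = π(5.430×10^-3 m)² = 9.263×10^-5 m².
For a long solenoid, L = μ₀μᵣN²A/ℓ.
L = (4π×10⁻⁷)(3970)(2630)²(9.263×10^-5)/(0.292 m) = 10.947 H.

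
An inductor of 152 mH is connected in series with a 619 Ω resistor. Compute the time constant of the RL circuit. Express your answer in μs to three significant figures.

τ = L/R = (0.152 H)/(619 Ω) = 2.456×10^-4 s.

τ ≈ 246 μs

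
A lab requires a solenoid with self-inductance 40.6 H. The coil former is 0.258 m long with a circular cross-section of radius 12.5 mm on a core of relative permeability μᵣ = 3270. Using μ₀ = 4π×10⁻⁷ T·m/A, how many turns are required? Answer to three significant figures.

N ≈ 2280 turns

A = πr² = π(1.250×10^-2 m)² = 4.909×10^-4 m².
From L = μ₀μᵣN²A/ℓ, N = √(Lℓ / (μ₀μᵣA)).
N = √[(40.6)(0.258) / ((4π×10⁻⁷)(3270)×4.909×10^-4)] = √(5.193×10^6) ≈ 2278.8.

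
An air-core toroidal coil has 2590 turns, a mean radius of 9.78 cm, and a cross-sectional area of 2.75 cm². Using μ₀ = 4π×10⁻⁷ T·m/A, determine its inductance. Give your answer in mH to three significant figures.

For a thin toroid, L = μ₀N²A/(2πR).
L = (4π×10⁻⁷)(2590)²(2.750×10^-4) / (2π×9.780×10^-2 m) = 3.772×10^-3 H.

L ≈ 3.77 mH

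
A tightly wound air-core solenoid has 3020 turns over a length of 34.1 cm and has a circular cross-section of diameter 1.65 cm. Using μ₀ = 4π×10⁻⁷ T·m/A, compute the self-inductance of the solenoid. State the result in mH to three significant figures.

L ≈ 7.19 mH

A = π(d/2)² = π(8.250×10^-3 m)² = 2.138×10^-4 m².
For a long solenoid, L = μ₀N²A/ℓ.
L = (4π×10⁻⁷)(3020)²(2.138×10^-4)/(0.341 m) = 7.187×10^-3 H.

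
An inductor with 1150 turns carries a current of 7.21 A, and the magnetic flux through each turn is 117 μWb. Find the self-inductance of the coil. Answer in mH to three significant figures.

Self-inductance is defined by L = NΦ_B/I (flux linkage over current).
L = (1150)(1.170×10^-4 Wb)/(7.21 A) = 1.866×10^-2 H.

L ≈ 18.7 mH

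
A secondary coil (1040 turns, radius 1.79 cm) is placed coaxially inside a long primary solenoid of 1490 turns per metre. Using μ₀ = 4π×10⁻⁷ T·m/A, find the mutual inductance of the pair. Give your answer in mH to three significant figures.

The outer solenoid produces a uniform field B₁ = μ₀n₁I₁ across the inner coil,
so the flux linkage is N₂Φ = N₂B₁A₂ = μ₀n₁N₂A₂·I₁, giving M = μ₀n₁N₂A₂.
A₂ = πr² = π(1.790×10^-2 m)² = 1.007×10^-3 m².
M = (4π×10⁻⁷)(1490)(1040)(1.007×10^-3) = 1.960×10^-3 H.

M ≈ 1.96 mH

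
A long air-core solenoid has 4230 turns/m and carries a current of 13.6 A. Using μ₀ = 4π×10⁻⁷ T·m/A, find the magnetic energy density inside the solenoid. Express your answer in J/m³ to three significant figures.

B = μ₀nI = (4π×10⁻⁷)(4.230×10^3)(13.6) = 7.229×10^-2 T.
u = B²/(2μ₀) = (7.229×10^-2)²/(2×4π×10⁻⁷) = 2.079×10^3 J/m³.

u ≈ 2080 J/m³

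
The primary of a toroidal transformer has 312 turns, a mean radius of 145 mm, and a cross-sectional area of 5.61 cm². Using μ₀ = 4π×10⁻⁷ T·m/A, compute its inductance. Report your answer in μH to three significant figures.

For a thin toroid, L = μ₀N²A/(2πR).
L = (4π×10⁻⁷)(312)²(5.610×10^-4) / (2π×0.145 m) = 7.532×10^-5 H.

L ≈ 75.3 μH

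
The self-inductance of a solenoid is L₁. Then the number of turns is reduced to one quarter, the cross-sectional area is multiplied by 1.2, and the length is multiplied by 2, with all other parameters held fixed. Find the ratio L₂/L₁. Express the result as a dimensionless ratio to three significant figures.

For a solenoid, L ∝ μᵣN²A/ℓ.
L₂/L₁ = (0.25)^2 × (1.2) × (2)^-1 = 0.0375.

L₂/L₁ = 0.0375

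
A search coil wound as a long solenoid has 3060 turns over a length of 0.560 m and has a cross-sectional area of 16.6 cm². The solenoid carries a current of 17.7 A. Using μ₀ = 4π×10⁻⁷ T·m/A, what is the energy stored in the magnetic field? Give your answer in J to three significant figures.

U ≈ 5.46 J

A = 16.6 cm² = 1.660×10^-3 m².
L = μ₀N²A/ℓ = (4π×10⁻⁷)(3060)²(1.660×10^-3)/(0.56) = 3.488×10^-2 H.
U = ½LI² = ½(3.488×10^-2)(17.7)² = 5.464 J.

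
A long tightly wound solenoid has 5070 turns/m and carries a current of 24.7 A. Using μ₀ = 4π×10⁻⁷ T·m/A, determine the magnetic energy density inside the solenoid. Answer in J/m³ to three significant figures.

B = μ₀nI = (4π×10⁻⁷)(5.070×10^3)(24.7) = 0.1574 T.
u = B²/(2μ₀) = (0.1574)²/(2×4π×10⁻⁷) = 9.853×10^3 J/m³.

u ≈ 9850 J/m³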